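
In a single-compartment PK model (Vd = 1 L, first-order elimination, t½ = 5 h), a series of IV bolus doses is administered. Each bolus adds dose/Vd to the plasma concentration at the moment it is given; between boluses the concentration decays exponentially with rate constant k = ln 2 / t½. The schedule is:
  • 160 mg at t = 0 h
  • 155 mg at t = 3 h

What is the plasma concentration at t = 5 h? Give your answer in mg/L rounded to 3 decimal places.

k = ln 2 / 5 = 0.13863 per h
Dose 1 (160 mg at t=0 h): 160·exp(−0.13863·5) = 80.000 mg/L
Dose 2 (155 mg at t=3 h): 155·exp(−0.13863·2) = 117.468 mg/L
C(5) = 80.000 + 117.468 = 197.468 mg/L

197.468 mg/L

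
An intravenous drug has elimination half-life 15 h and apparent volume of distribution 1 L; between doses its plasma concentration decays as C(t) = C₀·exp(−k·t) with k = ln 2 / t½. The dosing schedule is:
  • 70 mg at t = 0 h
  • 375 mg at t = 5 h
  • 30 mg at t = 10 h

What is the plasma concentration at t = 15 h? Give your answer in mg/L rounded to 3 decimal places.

295.046 mg/L

k = ln 2 / 15 = 0.04621 per h
Dose 1 (70 mg at t=0 h): 70·exp(−0.04621·15) = 35.000 mg/L
Dose 2 (375 mg at t=5 h): 375·exp(−0.04621·10) = 236.235 mg/L
Dose 3 (30 mg at t=10 h): 30·exp(−0.04621·5) = 23.811 mg/L
C(15) = 35.000 + 236.235 + 23.811 = 295.046 mg/L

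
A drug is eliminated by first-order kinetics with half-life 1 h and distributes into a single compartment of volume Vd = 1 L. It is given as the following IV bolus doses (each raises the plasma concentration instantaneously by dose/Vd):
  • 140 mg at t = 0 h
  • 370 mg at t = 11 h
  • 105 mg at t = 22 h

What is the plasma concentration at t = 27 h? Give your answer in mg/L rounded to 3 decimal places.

3.287 mg/L

k = ln 2 / 1 = 0.69315 per h
Dose 1 (140 mg at t=0 h): 140·exp(−0.69315·27) = 0.000 mg/L
Dose 2 (370 mg at t=11 h): 370·exp(−0.69315·16) = 0.006 mg/L
Dose 3 (105 mg at t=22 h): 105·exp(−0.69315·5) = 3.281 mg/L
C(27) = 0.000 + 0.006 + 3.281 = 3.287 mg/L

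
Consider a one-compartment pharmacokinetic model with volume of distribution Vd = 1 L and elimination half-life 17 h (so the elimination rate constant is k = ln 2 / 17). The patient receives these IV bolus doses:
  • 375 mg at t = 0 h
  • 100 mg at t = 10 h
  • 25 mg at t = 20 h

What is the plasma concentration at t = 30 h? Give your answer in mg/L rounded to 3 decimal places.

k = ln 2 / 17 = 0.04077 per h
Dose 1 (375 mg at t=0 h): 375·exp(−0.04077·30) = 110.358 mg/L
Dose 2 (100 mg at t=10 h): 100·exp(−0.04077·20) = 44.243 mg/L
Dose 3 (25 mg at t=20 h): 25·exp(−0.04077·10) = 16.629 mg/L
C(30) = 110.358 + 44.243 + 16.629 = 171.230 mg/L

171.230 mg/L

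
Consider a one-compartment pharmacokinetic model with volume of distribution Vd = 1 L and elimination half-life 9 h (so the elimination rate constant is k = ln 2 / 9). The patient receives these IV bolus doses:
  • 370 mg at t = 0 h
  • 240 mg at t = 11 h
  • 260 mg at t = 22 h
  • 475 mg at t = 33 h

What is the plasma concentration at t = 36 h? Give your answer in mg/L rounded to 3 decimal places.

523.580 mg/L

k = ln 2 / 9 = 0.07702 per h
Dose 1 (370 mg at t=0 h): 370·exp(−0.07702·36) = 23.125 mg/L
Dose 2 (240 mg at t=11 h): 240·exp(−0.07702·25) = 34.996 mg/L
Dose 3 (260 mg at t=22 h): 260·exp(−0.07702·14) = 88.451 mg/L
Dose 4 (475 mg at t=33 h): 475·exp(−0.07702·3) = 377.008 mg/L
C(36) = 23.125 + 34.996 + 88.451 + 377.008 = 523.580 mg/L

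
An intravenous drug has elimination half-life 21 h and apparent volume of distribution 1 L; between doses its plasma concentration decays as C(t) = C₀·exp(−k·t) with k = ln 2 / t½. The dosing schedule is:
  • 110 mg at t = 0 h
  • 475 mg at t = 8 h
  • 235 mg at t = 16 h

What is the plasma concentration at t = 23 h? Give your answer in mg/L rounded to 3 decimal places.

527.522 mg/L

k = ln 2 / 21 = 0.03301 per h
Dose 1 (110 mg at t=0 h): 110·exp(−0.03301·23) = 51.486 mg/L
Dose 2 (475 mg at t=8 h): 475·exp(−0.03301·15) = 289.516 mg/L
Dose 3 (235 mg at t=16 h): 235·exp(−0.03301·7) = 186.520 mg/L
C(23) = 51.486 + 289.516 + 186.520 = 527.522 mg/L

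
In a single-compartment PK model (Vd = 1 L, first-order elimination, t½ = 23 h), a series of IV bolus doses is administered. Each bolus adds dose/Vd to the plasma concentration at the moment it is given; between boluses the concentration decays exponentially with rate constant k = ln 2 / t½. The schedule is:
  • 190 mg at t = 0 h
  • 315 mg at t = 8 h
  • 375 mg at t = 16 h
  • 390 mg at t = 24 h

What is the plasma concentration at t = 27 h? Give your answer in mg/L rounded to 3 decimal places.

887.367 mg/L

k = ln 2 / 23 = 0.03014 per h
Dose 1 (190 mg at t=0 h): 190·exp(−0.03014·27) = 84.211 mg/L
Dose 2 (315 mg at t=8 h): 315·exp(−0.03014·19) = 177.678 mg/L
Dose 3 (375 mg at t=16 h): 375·exp(−0.03014·11) = 269.191 mg/L
Dose 4 (390 mg at t=24 h): 390·exp(−0.03014·3) = 356.287 mg/L
C(27) = 84.211 + 177.678 + 269.191 + 356.287 = 887.367 mg/L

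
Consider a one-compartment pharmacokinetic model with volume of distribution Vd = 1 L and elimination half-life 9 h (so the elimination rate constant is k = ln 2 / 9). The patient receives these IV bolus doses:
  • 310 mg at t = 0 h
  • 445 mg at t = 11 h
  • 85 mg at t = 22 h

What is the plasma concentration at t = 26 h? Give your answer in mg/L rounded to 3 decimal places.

244.482 mg/L

k = ln 2 / 9 = 0.07702 per h
Dose 1 (310 mg at t=0 h): 310·exp(−0.07702·26) = 41.852 mg/L
Dose 2 (445 mg at t=11 h): 445·exp(−0.07702·15) = 140.166 mg/L
Dose 3 (85 mg at t=22 h): 85·exp(−0.07702·4) = 62.464 mg/L
C(26) = 41.852 + 140.166 + 62.464 = 244.482 mg/L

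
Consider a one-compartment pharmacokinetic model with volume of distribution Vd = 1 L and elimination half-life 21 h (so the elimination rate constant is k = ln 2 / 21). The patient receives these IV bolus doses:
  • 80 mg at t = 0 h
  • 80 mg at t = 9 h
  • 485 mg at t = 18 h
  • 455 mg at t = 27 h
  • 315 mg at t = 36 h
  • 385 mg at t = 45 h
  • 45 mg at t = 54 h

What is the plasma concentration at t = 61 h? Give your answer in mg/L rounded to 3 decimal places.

691.276 mg/L

k = ln 2 / 21 = 0.03301 per h
Dose 1 (80 mg at t=0 h): 80·exp(−0.03301·61) = 10.682 mg/L
Dose 2 (80 mg at t=9 h): 80·exp(−0.03301·52) = 14.377 mg/L
Dose 3 (485 mg at t=18 h): 485·exp(−0.03301·43) = 117.313 mg/L
Dose 4 (455 mg at t=27 h): 455·exp(−0.03301·34) = 148.125 mg/L
Dose 5 (315 mg at t=36 h): 315·exp(−0.03301·25) = 138.020 mg/L
Dose 6 (385 mg at t=45 h): 385·exp(−0.03301·16) = 227.041 mg/L
Dose 7 (45 mg at t=54 h): 45·exp(−0.03301·7) = 35.717 mg/L
C(61) = 10.682 + 14.377 + 117.313 + 148.125 + 138.020 + 227.041 + 35.717 = 691.276 mg/L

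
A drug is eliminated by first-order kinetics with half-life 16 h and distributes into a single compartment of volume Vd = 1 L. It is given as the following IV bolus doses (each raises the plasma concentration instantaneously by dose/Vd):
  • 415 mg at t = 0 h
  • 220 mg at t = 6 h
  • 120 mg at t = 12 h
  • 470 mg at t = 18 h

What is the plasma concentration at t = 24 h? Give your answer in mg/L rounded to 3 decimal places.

681.367 mg/L

k = ln 2 / 16 = 0.04332 per h
Dose 1 (415 mg at t=0 h): 415·exp(−0.04332·24) = 146.725 mg/L
Dose 2 (220 mg at t=6 h): 220·exp(−0.04332·18) = 100.870 mg/L
Dose 3 (120 mg at t=12 h): 120·exp(−0.04332·12) = 71.352 mg/L
Dose 4 (470 mg at t=18 h): 470·exp(−0.04332·6) = 362.420 mg/L
C(24) = 146.725 + 100.870 + 71.352 + 362.420 = 681.367 mg/L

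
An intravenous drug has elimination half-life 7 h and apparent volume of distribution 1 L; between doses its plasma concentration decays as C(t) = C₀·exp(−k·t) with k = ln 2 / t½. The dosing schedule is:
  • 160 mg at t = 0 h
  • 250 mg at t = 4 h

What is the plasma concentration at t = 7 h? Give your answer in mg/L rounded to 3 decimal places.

265.749 mg/L

k = ln 2 / 7 = 0.09902 per h
Dose 1 (160 mg at t=0 h): 160·exp(−0.09902·7) = 80.000 mg/L
Dose 2 (250 mg at t=4 h): 250·exp(−0.09902·3) = 185.749 mg/L
C(7) = 80.000 + 185.749 = 265.749 mg/L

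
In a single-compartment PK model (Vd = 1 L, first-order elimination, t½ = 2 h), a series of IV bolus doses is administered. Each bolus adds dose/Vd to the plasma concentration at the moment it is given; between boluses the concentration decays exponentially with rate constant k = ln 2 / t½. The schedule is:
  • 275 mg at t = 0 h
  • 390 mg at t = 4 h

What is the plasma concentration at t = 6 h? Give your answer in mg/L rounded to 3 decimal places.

k = ln 2 / 2 = 0.34657 per h
Dose 1 (275 mg at t=0 h): 275·exp(−0.34657·6) = 34.375 mg/L
Dose 2 (390 mg at t=4 h): 390·exp(−0.34657·2) = 195.000 mg/L
C(6) = 34.375 + 195.000 = 229.375 mg/L

229.375 mg/L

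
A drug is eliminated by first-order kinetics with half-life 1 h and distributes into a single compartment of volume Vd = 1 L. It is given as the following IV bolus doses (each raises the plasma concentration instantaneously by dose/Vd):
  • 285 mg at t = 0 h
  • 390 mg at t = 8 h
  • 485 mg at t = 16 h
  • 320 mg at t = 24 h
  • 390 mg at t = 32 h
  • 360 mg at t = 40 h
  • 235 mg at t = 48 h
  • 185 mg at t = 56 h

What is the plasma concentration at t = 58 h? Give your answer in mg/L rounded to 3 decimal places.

46.481 mg/L

k = ln 2 / 1 = 0.69315 per h
Dose 1 (285 mg at t=0 h): 285·exp(−0.69315·58) = 0.000 mg/L
Dose 2 (390 mg at t=8 h): 390·exp(−0.69315·50) = 0.000 mg/L
Dose 3 (485 mg at t=16 h): 485·exp(−0.69315·42) = 0.000 mg/L
Dose 4 (320 mg at t=24 h): 320·exp(−0.69315·34) = 0.000 mg/L
Dose 5 (390 mg at t=32 h): 390·exp(−0.69315·26) = 0.000 mg/L
Dose 6 (360 mg at t=40 h): 360·exp(−0.69315·18) = 0.001 mg/L
Dose 7 (235 mg at t=48 h): 235·exp(−0.69315·10) = 0.229 mg/L
Dose 8 (185 mg at t=56 h): 185·exp(−0.69315·2) = 46.250 mg/L
C(58) = 0.000 + 0.000 + 0.000 + 0.000 + 0.000 + 0.001 + 0.229 + 46.250 = 46.481 mg/L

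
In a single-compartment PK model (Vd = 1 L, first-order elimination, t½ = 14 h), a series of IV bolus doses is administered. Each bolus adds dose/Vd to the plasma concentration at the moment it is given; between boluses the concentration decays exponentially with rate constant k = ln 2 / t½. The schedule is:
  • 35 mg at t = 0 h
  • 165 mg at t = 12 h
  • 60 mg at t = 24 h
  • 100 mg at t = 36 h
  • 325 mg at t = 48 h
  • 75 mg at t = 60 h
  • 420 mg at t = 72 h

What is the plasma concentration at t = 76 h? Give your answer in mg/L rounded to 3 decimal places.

k = ln 2 / 14 = 0.04951 per h
Dose 1 (35 mg at t=0 h): 35·exp(−0.04951·76) = 0.813 mg/L
Dose 2 (165 mg at t=12 h): 165·exp(−0.04951·64) = 6.940 mg/L
Dose 3 (60 mg at t=24 h): 60·exp(−0.04951·52) = 4.571 mg/L
Dose 4 (100 mg at t=36 h): 100·exp(−0.04951·40) = 13.801 mg/L
Dose 5 (325 mg at t=48 h): 325·exp(−0.04951·28) = 81.250 mg/L
Dose 6 (75 mg at t=60 h): 75·exp(−0.04951·16) = 33.965 mg/L
Dose 7 (420 mg at t=72 h): 420·exp(−0.04951·4) = 344.541 mg/L
C(76) = 0.813 + 6.940 + 4.571 + 13.801 + 81.250 + 33.965 + 344.541 = 485.880 mg/L

485.880 mg/L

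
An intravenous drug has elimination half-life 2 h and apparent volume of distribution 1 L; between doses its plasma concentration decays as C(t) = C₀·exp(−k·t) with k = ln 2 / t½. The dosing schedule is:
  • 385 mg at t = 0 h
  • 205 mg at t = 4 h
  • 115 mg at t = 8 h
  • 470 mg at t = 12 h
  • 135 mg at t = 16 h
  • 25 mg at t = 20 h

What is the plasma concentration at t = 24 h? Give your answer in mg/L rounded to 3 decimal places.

k = ln 2 / 2 = 0.34657 per h
Dose 1 (385 mg at t=0 h): 385·exp(−0.34657·24) = 0.094 mg/L
Dose 2 (205 mg at t=4 h): 205·exp(−0.34657·20) = 0.200 mg/L
Dose 3 (115 mg at t=8 h): 115·exp(−0.34657·16) = 0.449 mg/L
Dose 4 (470 mg at t=12 h): 470·exp(−0.34657·12) = 7.344 mg/L
Dose 5 (135 mg at t=16 h): 135·exp(−0.34657·8) = 8.438 mg/L
Dose 6 (25 mg at t=20 h): 25·exp(−0.34657·4) = 6.250 mg/L
C(24) = 0.094 + 0.200 + 0.449 + 7.344 + 8.438 + 6.250 = 22.775 mg/L

22.775 mg/L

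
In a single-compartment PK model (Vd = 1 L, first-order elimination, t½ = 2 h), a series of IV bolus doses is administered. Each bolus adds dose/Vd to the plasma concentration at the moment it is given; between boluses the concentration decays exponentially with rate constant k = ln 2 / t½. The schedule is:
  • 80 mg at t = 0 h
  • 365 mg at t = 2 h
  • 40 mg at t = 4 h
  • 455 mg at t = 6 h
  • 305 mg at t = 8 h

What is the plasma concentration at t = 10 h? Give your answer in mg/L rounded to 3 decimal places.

296.562 mg/L

k = ln 2 / 2 = 0.34657 per h
Dose 1 (80 mg at t=0 h): 80·exp(−0.34657·10) = 2.500 mg/L
Dose 2 (365 mg at t=2 h): 365·exp(−0.34657·8) = 22.812 mg/L
Dose 3 (40 mg at t=4 h): 40·exp(−0.34657·6) = 5.000 mg/L
Dose 4 (455 mg at t=6 h): 455·exp(−0.34657·4) = 113.750 mg/L
Dose 5 (305 mg at t=8 h): 305·exp(−0.34657·2) = 152.500 mg/L
C(10) = 2.500 + 22.812 + 5.000 + 113.750 + 152.500 = 296.562 mg/L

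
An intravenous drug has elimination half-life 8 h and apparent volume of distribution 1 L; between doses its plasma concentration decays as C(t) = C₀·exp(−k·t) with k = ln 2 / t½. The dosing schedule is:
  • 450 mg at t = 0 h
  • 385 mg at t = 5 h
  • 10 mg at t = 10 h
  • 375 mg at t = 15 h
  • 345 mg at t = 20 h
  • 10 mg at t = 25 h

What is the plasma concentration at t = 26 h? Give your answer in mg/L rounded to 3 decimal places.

k = ln 2 / 8 = 0.08664 per h
Dose 1 (450 mg at t=0 h): 450·exp(−0.08664·26) = 47.300 mg/L
Dose 2 (385 mg at t=5 h): 385·exp(−0.08664·21) = 62.410 mg/L
Dose 3 (10 mg at t=10 h): 10·exp(−0.08664·16) = 2.500 mg/L
Dose 4 (375 mg at t=15 h): 375·exp(−0.08664·11) = 144.582 mg/L
Dose 5 (345 mg at t=20 h): 345·exp(−0.08664·6) = 205.138 mg/L
Dose 6 (10 mg at t=25 h): 10·exp(−0.08664·1) = 9.170 mg/L
C(26) = 47.300 + 62.410 + 2.500 + 144.582 + 205.138 + 9.170 = 471.101 mg/L

471.101 mg/L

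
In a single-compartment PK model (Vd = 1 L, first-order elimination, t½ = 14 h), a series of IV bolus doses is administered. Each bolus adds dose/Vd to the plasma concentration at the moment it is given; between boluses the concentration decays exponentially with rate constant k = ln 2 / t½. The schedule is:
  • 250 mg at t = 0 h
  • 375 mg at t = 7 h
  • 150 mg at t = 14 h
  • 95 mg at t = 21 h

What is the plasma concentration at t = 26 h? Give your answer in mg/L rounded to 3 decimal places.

372.363 mg/L

k = ln 2 / 14 = 0.04951 per h
Dose 1 (250 mg at t=0 h): 250·exp(−0.04951·26) = 69.006 mg/L
Dose 2 (375 mg at t=7 h): 375·exp(−0.04951·19) = 146.383 mg/L
Dose 3 (150 mg at t=14 h): 150·exp(−0.04951·12) = 82.807 mg/L
Dose 4 (95 mg at t=21 h): 95·exp(−0.04951·5) = 74.167 mg/L
C(26) = 69.006 + 146.383 + 82.807 + 74.167 = 372.363 mg/L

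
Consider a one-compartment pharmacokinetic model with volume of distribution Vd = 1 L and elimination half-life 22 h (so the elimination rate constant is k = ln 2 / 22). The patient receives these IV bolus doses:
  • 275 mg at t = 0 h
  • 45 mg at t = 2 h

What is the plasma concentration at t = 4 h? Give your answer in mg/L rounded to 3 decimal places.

k = ln 2 / 22 = 0.03151 per h
Dose 1 (275 mg at t=0 h): 275·exp(−0.03151·4) = 242.438 mg/L
Dose 2 (45 mg at t=2 h): 45·exp(−0.03151·2) = 42.252 mg/L
C(4) = 242.438 + 42.252 = 284.689 mg/L

284.689 mg/L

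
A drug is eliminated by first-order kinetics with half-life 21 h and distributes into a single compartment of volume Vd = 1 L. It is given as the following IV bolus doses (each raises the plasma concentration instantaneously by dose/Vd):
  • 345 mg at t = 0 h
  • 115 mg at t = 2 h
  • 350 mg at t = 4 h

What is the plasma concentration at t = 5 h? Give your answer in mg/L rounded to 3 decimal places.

735.307 mg/L

k = ln 2 / 21 = 0.03301 per h
Dose 1 (345 mg at t=0 h): 345·exp(−0.03301·5) = 292.513 mg/L
Dose 2 (115 mg at t=2 h): 115·exp(−0.03301·3) = 104.158 mg/L
Dose 3 (350 mg at t=4 h): 350·exp(−0.03301·1) = 338.636 mg/L
C(5) = 292.513 + 104.158 + 338.636 = 735.307 mg/L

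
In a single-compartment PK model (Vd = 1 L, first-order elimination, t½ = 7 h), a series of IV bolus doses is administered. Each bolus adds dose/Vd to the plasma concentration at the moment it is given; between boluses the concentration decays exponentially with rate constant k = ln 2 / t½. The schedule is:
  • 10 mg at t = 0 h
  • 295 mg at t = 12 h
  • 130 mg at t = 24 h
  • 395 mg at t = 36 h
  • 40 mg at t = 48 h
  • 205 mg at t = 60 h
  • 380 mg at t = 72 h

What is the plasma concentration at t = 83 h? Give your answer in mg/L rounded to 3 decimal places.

154.534 mg/L

k = ln 2 / 7 = 0.09902 per h
Dose 1 (10 mg at t=0 h): 10·exp(−0.09902·83) = 0.003 mg/L
Dose 2 (295 mg at t=12 h): 295·exp(−0.09902·71) = 0.261 mg/L
Dose 3 (130 mg at t=24 h): 130·exp(−0.09902·59) = 0.377 mg/L
Dose 4 (395 mg at t=36 h): 395·exp(−0.09902·47) = 3.762 mg/L
Dose 5 (40 mg at t=48 h): 40·exp(−0.09902·35) = 1.250 mg/L
Dose 6 (205 mg at t=60 h): 205·exp(−0.09902·23) = 21.021 mg/L
Dose 7 (380 mg at t=72 h): 380·exp(−0.09902·11) = 127.861 mg/L
C(83) = 0.003 + 0.261 + 0.377 + 3.762 + 1.250 + 21.021 + 127.861 = 154.534 mg/L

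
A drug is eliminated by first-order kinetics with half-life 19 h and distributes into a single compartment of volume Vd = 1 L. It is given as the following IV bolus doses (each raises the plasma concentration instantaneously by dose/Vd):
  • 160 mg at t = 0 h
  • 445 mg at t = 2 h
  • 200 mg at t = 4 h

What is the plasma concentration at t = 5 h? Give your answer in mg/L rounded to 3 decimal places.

k = ln 2 / 19 = 0.03648 per h
Dose 1 (160 mg at t=0 h): 160·exp(−0.03648·5) = 133.322 mg/L
Dose 2 (445 mg at t=2 h): 445·exp(−0.03648·3) = 398.868 mg/L
Dose 3 (200 mg at t=4 h): 200·exp(−0.03648·1) = 192.835 mg/L
C(5) = 133.322 + 398.868 + 192.835 = 725.025 mg/L

725.025 mg/L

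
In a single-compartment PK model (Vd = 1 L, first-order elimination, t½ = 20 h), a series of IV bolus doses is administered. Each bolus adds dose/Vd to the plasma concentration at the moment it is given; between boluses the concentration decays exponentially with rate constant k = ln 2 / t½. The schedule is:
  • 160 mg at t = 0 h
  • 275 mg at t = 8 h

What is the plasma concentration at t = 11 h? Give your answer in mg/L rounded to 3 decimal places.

357.127 mg/L

k = ln 2 / 20 = 0.03466 per h
Dose 1 (160 mg at t=0 h): 160·exp(−0.03466·11) = 109.283 mg/L
Dose 2 (275 mg at t=8 h): 275·exp(−0.03466·3) = 247.844 mg/L
C(11) = 109.283 + 247.844 = 357.127 mg/L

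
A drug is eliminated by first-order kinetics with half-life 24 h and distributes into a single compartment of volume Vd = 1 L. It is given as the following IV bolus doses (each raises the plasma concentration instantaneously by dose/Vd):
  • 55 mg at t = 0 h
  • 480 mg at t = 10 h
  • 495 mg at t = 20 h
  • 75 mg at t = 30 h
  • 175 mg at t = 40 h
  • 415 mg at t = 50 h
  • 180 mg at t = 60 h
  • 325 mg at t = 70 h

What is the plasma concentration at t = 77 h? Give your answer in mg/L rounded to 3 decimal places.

k = ln 2 / 24 = 0.02888 per h
Dose 1 (55 mg at t=0 h): 55·exp(−0.02888·77) = 5.951 mg/L
Dose 2 (480 mg at t=10 h): 480·exp(−0.02888·67) = 69.321 mg/L
Dose 3 (495 mg at t=20 h): 495·exp(−0.02888·57) = 95.424 mg/L
Dose 4 (75 mg at t=30 h): 75·exp(−0.02888·47) = 19.299 mg/L
Dose 5 (175 mg at t=40 h): 175·exp(−0.02888·37) = 60.110 mg/L
Dose 6 (415 mg at t=50 h): 415·exp(−0.02888·27) = 190.278 mg/L
Dose 7 (180 mg at t=60 h): 180·exp(−0.02888·17) = 110.165 mg/L
Dose 8 (325 mg at t=70 h): 325·exp(−0.02888·7) = 265.511 mg/L
C(77) = 5.951 + 69.321 + 95.424 + 19.299 + 60.110 + 190.278 + 110.165 + 265.511 = 816.060 mg/L

816.060 mg/L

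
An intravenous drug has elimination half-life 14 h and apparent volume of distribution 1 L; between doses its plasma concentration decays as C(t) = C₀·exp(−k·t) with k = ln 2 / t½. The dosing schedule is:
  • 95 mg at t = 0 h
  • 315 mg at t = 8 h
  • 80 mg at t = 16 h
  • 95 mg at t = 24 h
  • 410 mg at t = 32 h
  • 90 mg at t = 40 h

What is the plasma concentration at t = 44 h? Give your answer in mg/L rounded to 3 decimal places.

419.211 mg/L

k = ln 2 / 14 = 0.04951 per h
Dose 1 (95 mg at t=0 h): 95·exp(−0.04951·44) = 10.755 mg/L
Dose 2 (315 mg at t=8 h): 315·exp(−0.04951·36) = 52.995 mg/L
Dose 3 (80 mg at t=16 h): 80·exp(−0.04951·28) = 20.000 mg/L
Dose 4 (95 mg at t=24 h): 95·exp(−0.04951·20) = 35.292 mg/L
Dose 5 (410 mg at t=32 h): 410·exp(−0.04951·12) = 226.338 mg/L
Dose 6 (90 mg at t=40 h): 90·exp(−0.04951·4) = 73.830 mg/L
C(44) = 10.755 + 52.995 + 20.000 + 35.292 + 226.338 + 73.830 = 419.211 mg/L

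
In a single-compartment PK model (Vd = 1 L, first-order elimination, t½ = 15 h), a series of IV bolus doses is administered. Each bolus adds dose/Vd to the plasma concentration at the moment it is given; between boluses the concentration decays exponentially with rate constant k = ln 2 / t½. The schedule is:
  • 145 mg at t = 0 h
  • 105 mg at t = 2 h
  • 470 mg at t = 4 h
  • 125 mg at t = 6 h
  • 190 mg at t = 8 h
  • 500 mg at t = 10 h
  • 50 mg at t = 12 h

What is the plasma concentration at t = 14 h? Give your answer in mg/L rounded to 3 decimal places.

1123.885 mg/L

k = ln 2 / 15 = 0.04621 per h
Dose 1 (145 mg at t=0 h): 145·exp(−0.04621·14) = 75.929 mg/L
Dose 2 (105 mg at t=2 h): 105·exp(−0.04621·12) = 60.307 mg/L
Dose 3 (470 mg at t=4 h): 470·exp(−0.04621·10) = 296.081 mg/L
Dose 4 (125 mg at t=6 h): 125·exp(−0.04621·8) = 86.370 mg/L
Dose 5 (190 mg at t=8 h): 190·exp(−0.04621·6) = 143.993 mg/L
Dose 6 (500 mg at t=10 h): 500·exp(−0.04621·4) = 415.619 mg/L
Dose 7 (50 mg at t=12 h): 50·exp(−0.04621·2) = 45.586 mg/L
C(14) = 75.929 + 60.307 + 296.081 + 86.370 + 143.993 + 415.619 + 45.586 = 1123.885 mg/L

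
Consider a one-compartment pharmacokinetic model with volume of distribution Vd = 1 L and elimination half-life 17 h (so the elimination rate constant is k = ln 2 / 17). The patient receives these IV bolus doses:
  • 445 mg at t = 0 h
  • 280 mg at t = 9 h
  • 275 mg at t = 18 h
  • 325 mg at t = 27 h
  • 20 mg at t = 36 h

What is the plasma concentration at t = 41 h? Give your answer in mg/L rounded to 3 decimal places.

k = ln 2 / 17 = 0.04077 per h
Dose 1 (445 mg at t=0 h): 445·exp(−0.04077·41) = 83.627 mg/L
Dose 2 (280 mg at t=9 h): 280·exp(−0.04077·32) = 75.947 mg/L
Dose 3 (275 mg at t=18 h): 275·exp(−0.04077·23) = 107.661 mg/L
Dose 4 (325 mg at t=27 h): 325·exp(−0.04077·14) = 183.644 mg/L
Dose 5 (20 mg at t=36 h): 20·exp(−0.04077·5) = 16.311 mg/L
C(41) = 83.627 + 75.947 + 107.661 + 183.644 + 16.311 = 467.190 mg/L

467.190 mg/L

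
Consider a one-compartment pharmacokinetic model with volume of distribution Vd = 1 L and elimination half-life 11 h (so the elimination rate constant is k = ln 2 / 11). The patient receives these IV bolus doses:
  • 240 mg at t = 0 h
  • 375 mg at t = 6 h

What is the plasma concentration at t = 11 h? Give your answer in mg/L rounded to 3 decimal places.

393.653 mg/L

k = ln 2 / 11 = 0.06301 per h
Dose 1 (240 mg at t=0 h): 240·exp(−0.06301·11) = 120.000 mg/L
Dose 2 (375 mg at t=6 h): 375·exp(−0.06301·5) = 273.653 mg/L
C(11) = 120.000 + 273.653 = 393.653 mg/L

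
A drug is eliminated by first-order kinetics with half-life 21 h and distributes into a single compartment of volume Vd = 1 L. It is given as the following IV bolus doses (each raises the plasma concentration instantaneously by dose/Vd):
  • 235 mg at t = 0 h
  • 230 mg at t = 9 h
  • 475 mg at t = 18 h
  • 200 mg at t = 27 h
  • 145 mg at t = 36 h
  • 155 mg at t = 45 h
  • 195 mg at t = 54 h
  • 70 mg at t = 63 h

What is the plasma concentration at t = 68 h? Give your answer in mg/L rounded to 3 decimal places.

k = ln 2 / 21 = 0.03301 per h
Dose 1 (235 mg at t=0 h): 235·exp(−0.03301·68) = 24.906 mg/L
Dose 2 (230 mg at t=9 h): 230·exp(−0.03301·59) = 32.808 mg/L
Dose 3 (475 mg at t=18 h): 475·exp(−0.03301·50) = 91.192 mg/L
Dose 4 (200 mg at t=27 h): 200·exp(−0.03301·41) = 51.678 mg/L
Dose 5 (145 mg at t=36 h): 145·exp(−0.03301·32) = 50.426 mg/L
Dose 6 (155 mg at t=45 h): 155·exp(−0.03301·23) = 72.549 mg/L
Dose 7 (195 mg at t=54 h): 195·exp(−0.03301·14) = 122.842 mg/L
Dose 8 (70 mg at t=63 h): 70·exp(−0.03301·5) = 59.350 mg/L
C(68) = 24.906 + 32.808 + 91.192 + 51.678 + 50.426 + 72.549 + 122.842 + 59.350 = 505.751 mg/L

505.751 mg/L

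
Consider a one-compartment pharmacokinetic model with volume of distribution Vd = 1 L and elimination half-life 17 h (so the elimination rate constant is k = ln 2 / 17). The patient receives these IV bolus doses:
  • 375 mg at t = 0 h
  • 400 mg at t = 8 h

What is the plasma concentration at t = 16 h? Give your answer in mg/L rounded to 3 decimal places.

k = ln 2 / 17 = 0.04077 per h
Dose 1 (375 mg at t=0 h): 375·exp(−0.04077·16) = 195.303 mg/L
Dose 2 (400 mg at t=8 h): 400·exp(−0.04077·8) = 288.668 mg/L
C(16) = 195.303 + 288.668 = 483.971 mg/L

483.971 mg/L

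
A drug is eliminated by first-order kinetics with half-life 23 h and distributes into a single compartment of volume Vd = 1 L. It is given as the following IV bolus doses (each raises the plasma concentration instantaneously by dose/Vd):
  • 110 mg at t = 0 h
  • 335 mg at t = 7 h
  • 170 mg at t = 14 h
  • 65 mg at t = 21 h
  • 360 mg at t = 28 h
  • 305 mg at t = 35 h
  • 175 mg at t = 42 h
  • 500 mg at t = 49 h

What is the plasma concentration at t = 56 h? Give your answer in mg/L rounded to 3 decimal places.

1003.900 mg/L

k = ln 2 / 23 = 0.03014 per h
Dose 1 (110 mg at t=0 h): 110·exp(−0.03014·56) = 20.345 mg/L
Dose 2 (335 mg at t=7 h): 335·exp(−0.03014·49) = 76.510 mg/L
Dose 3 (170 mg at t=14 h): 170·exp(−0.03014·42) = 47.945 mg/L
Dose 4 (65 mg at t=21 h): 65·exp(−0.03014·35) = 22.637 mg/L
Dose 5 (360 mg at t=28 h): 360·exp(−0.03014·28) = 154.821 mg/L
Dose 6 (305 mg at t=35 h): 305·exp(−0.03014·21) = 161.974 mg/L
Dose 7 (175 mg at t=42 h): 175·exp(−0.03014·14) = 114.763 mg/L
Dose 8 (500 mg at t=49 h): 500·exp(−0.03014·7) = 404.904 mg/L
C(56) = 20.345 + 76.510 + 47.945 + 22.637 + 154.821 + 161.974 + 114.763 + 404.904 = 1003.900 mg/L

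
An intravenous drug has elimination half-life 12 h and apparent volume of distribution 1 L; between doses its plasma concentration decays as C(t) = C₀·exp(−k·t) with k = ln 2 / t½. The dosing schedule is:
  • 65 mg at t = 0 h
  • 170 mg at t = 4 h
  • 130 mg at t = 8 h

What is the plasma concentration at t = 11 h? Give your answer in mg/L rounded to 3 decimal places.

257.210 mg/L

k = ln 2 / 12 = 0.05776 per h
Dose 1 (65 mg at t=0 h): 65·exp(−0.05776·11) = 34.433 mg/L
Dose 2 (170 mg at t=4 h): 170·exp(−0.05776·7) = 113.461 mg/L
Dose 3 (130 mg at t=8 h): 130·exp(−0.05776·3) = 109.317 mg/L
C(11) = 34.433 + 113.461 + 109.317 = 257.210 mg/L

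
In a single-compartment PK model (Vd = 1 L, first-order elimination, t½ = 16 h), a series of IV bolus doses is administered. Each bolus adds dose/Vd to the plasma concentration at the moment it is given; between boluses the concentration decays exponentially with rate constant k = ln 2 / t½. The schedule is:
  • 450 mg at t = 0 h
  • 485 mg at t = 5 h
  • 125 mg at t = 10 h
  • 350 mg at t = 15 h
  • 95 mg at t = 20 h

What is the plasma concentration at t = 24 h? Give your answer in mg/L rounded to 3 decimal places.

757.081 mg/L

k = ln 2 / 16 = 0.04332 per h
Dose 1 (450 mg at t=0 h): 450·exp(−0.04332·24) = 159.099 mg/L
Dose 2 (485 mg at t=5 h): 485·exp(−0.04332·19) = 212.946 mg/L
Dose 3 (125 mg at t=10 h): 125·exp(−0.04332·14) = 68.157 mg/L
Dose 4 (350 mg at t=15 h): 350·exp(−0.04332·9) = 236.995 mg/L
Dose 5 (95 mg at t=20 h): 95·exp(−0.04332·4) = 79.885 mg/L
C(24) = 159.099 + 212.946 + 68.157 + 236.995 + 79.885 = 757.081 mg/L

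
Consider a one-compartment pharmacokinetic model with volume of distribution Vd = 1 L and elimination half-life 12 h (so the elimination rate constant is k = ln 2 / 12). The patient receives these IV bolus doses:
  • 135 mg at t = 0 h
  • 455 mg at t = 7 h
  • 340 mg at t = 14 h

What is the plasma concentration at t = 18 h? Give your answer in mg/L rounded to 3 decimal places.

k = ln 2 / 12 = 0.05776 per h
Dose 1 (135 mg at t=0 h): 135·exp(−0.05776·18) = 47.730 mg/L
Dose 2 (455 mg at t=7 h): 455·exp(−0.05776·11) = 241.028 mg/L
Dose 3 (340 mg at t=14 h): 340·exp(−0.05776·4) = 269.858 mg/L
C(18) = 47.730 + 241.028 + 269.858 = 558.616 mg/L

558.616 mg/L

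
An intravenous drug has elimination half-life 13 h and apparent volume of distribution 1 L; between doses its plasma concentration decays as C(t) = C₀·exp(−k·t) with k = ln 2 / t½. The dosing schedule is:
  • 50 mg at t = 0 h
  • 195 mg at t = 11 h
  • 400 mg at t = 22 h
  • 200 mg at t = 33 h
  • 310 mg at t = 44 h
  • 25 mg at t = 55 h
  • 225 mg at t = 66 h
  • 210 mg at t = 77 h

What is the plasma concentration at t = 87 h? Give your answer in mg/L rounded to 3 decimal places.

260.103 mg/L

k = ln 2 / 13 = 0.05332 per h
Dose 1 (50 mg at t=0 h): 50·exp(−0.05332·87) = 0.483 mg/L
Dose 2 (195 mg at t=11 h): 195·exp(−0.05332·76) = 3.390 mg/L
Dose 3 (400 mg at t=22 h): 400·exp(−0.05332·65) = 12.500 mg/L
Dose 4 (200 mg at t=33 h): 200·exp(−0.05332·54) = 11.236 mg/L
Dose 5 (310 mg at t=44 h): 310·exp(−0.05332·43) = 31.307 mg/L
Dose 6 (25 mg at t=55 h): 25·exp(−0.05332·32) = 4.539 mg/L
Dose 7 (225 mg at t=66 h): 225·exp(−0.05332·21) = 73.435 mg/L
Dose 8 (210 mg at t=77 h): 210·exp(−0.05332·10) = 123.213 mg/L
C(87) = 0.483 + 3.390 + 12.500 + 11.236 + 31.307 + 4.539 + 73.435 + 123.213 = 260.103 mg/L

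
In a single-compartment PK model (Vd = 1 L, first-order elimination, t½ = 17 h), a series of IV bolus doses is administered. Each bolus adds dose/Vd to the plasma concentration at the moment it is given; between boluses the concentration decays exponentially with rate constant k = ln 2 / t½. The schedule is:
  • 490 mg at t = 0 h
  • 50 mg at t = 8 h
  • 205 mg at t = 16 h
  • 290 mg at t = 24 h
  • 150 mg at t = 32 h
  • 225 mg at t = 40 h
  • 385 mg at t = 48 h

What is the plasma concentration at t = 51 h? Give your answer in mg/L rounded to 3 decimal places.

769.041 mg/L

k = ln 2 / 17 = 0.04077 per h
Dose 1 (490 mg at t=0 h): 490·exp(−0.04077·51) = 61.250 mg/L
Dose 2 (50 mg at t=8 h): 50·exp(−0.04077·43) = 8.660 mg/L
Dose 3 (205 mg at t=16 h): 205·exp(−0.04077·35) = 49.202 mg/L
Dose 4 (290 mg at t=24 h): 290·exp(−0.04077·27) = 96.448 mg/L
Dose 5 (150 mg at t=32 h): 150·exp(−0.04077·19) = 69.127 mg/L
Dose 6 (225 mg at t=40 h): 225·exp(−0.04077·11) = 143.681 mg/L
Dose 7 (385 mg at t=48 h): 385·exp(−0.04077·3) = 340.673 mg/L
C(51) = 61.250 + 8.660 + 49.202 + 96.448 + 69.127 + 143.681 + 340.673 = 769.041 mg/L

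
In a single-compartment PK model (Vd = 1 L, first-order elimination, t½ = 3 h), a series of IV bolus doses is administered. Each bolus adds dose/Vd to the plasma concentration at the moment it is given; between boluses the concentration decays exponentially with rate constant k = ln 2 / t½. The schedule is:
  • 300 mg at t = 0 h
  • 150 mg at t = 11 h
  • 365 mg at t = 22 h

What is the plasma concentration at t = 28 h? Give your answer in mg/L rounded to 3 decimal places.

94.668 mg/L

k = ln 2 / 3 = 0.23105 per h
Dose 1 (300 mg at t=0 h): 300·exp(−0.23105·28) = 0.465 mg/L
Dose 2 (150 mg at t=11 h): 150·exp(−0.23105·17) = 2.953 mg/L
Dose 3 (365 mg at t=22 h): 365·exp(−0.23105·6) = 91.250 mg/L
C(28) = 0.465 + 2.953 + 91.250 = 94.668 mg/L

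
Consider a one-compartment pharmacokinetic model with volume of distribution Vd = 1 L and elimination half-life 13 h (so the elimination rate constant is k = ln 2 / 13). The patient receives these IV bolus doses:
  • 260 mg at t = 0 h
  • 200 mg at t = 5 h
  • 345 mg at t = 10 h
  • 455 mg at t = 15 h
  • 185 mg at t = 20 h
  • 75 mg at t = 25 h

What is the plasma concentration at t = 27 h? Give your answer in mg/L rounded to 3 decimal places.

k = ln 2 / 13 = 0.05332 per h
Dose 1 (260 mg at t=0 h): 260·exp(−0.05332·27) = 61.625 mg/L
Dose 2 (200 mg at t=5 h): 200·exp(−0.05332·22) = 61.886 mg/L
Dose 3 (345 mg at t=10 h): 345·exp(−0.05332·17) = 139.368 mg/L
Dose 4 (455 mg at t=15 h): 455·exp(−0.05332·12) = 239.959 mg/L
Dose 5 (185 mg at t=20 h): 185·exp(−0.05332·7) = 127.373 mg/L
Dose 6 (75 mg at t=25 h): 75·exp(−0.05332·2) = 67.414 mg/L
C(27) = 61.625 + 61.886 + 139.368 + 239.959 + 127.373 + 67.414 = 697.626 mg/L

697.626 mg/L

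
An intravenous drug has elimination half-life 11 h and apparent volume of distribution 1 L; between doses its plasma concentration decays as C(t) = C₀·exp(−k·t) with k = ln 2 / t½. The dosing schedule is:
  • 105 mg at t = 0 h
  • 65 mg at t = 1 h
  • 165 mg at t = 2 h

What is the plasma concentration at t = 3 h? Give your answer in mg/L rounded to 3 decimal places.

k = ln 2 / 11 = 0.06301 per h
Dose 1 (105 mg at t=0 h): 105·exp(−0.06301·3) = 86.914 mg/L
Dose 2 (65 mg at t=1 h): 65·exp(−0.06301·2) = 57.303 mg/L
Dose 3 (165 mg at t=2 h): 165·exp(−0.06301·1) = 154.924 mg/L
C(3) = 86.914 + 57.303 + 154.924 = 299.141 mg/L

299.141 mg/L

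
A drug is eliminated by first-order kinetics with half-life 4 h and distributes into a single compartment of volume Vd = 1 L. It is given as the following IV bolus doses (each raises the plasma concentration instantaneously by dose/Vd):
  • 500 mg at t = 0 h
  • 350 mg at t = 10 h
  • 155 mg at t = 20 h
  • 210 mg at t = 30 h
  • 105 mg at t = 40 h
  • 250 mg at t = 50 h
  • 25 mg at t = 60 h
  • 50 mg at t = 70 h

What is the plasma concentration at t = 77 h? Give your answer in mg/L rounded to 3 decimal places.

18.747 mg/L

k = ln 2 / 4 = 0.17329 per h
Dose 1 (500 mg at t=0 h): 500·exp(−0.17329·77) = 0.001 mg/L
Dose 2 (350 mg at t=10 h): 350·exp(−0.17329·67) = 0.003 mg/L
Dose 3 (155 mg at t=20 h): 155·exp(−0.17329·57) = 0.008 mg/L
Dose 4 (210 mg at t=30 h): 210·exp(−0.17329·47) = 0.061 mg/L
Dose 5 (105 mg at t=40 h): 105·exp(−0.17329·37) = 0.172 mg/L
Dose 6 (250 mg at t=50 h): 250·exp(−0.17329·27) = 2.323 mg/L
Dose 7 (25 mg at t=60 h): 25·exp(−0.17329·17) = 1.314 mg/L
Dose 8 (50 mg at t=70 h): 50·exp(−0.17329·7) = 14.865 mg/L
C(77) = 0.001 + 0.003 + 0.008 + 0.061 + 0.172 + 2.323 + 1.314 + 14.865 = 18.747 mg/L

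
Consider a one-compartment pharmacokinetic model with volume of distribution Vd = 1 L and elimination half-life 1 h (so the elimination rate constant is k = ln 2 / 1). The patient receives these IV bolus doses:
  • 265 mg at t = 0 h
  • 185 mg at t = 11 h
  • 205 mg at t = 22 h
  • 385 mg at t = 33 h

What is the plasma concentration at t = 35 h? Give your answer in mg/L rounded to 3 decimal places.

96.275 mg/L

k = ln 2 / 1 = 0.69315 per h
Dose 1 (265 mg at t=0 h): 265·exp(−0.69315·35) = 0.000 mg/L
Dose 2 (185 mg at t=11 h): 185·exp(−0.69315·24) = 0.000 mg/L
Dose 3 (205 mg at t=22 h): 205·exp(−0.69315·13) = 0.025 mg/L
Dose 4 (385 mg at t=33 h): 385·exp(−0.69315·2) = 96.250 mg/L
C(35) = 0.000 + 0.000 + 0.025 + 96.250 = 96.275 mg/L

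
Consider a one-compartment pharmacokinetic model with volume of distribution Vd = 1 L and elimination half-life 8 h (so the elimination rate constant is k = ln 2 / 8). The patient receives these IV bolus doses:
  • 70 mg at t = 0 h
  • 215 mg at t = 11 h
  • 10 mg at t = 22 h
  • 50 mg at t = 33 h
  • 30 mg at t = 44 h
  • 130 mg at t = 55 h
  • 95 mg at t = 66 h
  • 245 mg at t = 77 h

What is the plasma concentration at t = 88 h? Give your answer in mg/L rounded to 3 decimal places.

k = ln 2 / 8 = 0.08664 per h
Dose 1 (70 mg at t=0 h): 70·exp(−0.08664·88) = 0.034 mg/L
Dose 2 (215 mg at t=11 h): 215·exp(−0.08664·77) = 0.272 mg/L
Dose 3 (10 mg at t=22 h): 10·exp(−0.08664·66) = 0.033 mg/L
Dose 4 (50 mg at t=33 h): 50·exp(−0.08664·55) = 0.426 mg/L
Dose 5 (30 mg at t=44 h): 30·exp(−0.08664·44) = 0.663 mg/L
Dose 6 (130 mg at t=55 h): 130·exp(−0.08664·33) = 7.451 mg/L
Dose 7 (95 mg at t=66 h): 95·exp(−0.08664·22) = 14.122 mg/L
Dose 8 (245 mg at t=77 h): 245·exp(−0.08664·11) = 94.460 mg/L
C(88) = 0.034 + 0.272 + 0.033 + 0.426 + 0.663 + 7.451 + 14.122 + 94.460 = 117.461 mg/L

117.461 mg/L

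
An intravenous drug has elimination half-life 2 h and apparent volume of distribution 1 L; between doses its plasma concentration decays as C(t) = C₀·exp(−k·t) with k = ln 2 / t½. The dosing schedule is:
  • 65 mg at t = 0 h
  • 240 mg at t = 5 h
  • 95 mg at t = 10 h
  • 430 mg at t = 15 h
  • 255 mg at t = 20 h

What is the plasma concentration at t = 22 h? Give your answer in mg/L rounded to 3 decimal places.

167.686 mg/L

k = ln 2 / 2 = 0.34657 per h
Dose 1 (65 mg at t=0 h): 65·exp(−0.34657·22) = 0.032 mg/L
Dose 2 (240 mg at t=5 h): 240·exp(−0.34657·17) = 0.663 mg/L
Dose 3 (95 mg at t=10 h): 95·exp(−0.34657·12) = 1.484 mg/L
Dose 4 (430 mg at t=15 h): 430·exp(−0.34657·7) = 38.007 mg/L
Dose 5 (255 mg at t=20 h): 255·exp(−0.34657·2) = 127.500 mg/L
C(22) = 0.032 + 0.663 + 1.484 + 38.007 + 127.500 = 167.686 mg/L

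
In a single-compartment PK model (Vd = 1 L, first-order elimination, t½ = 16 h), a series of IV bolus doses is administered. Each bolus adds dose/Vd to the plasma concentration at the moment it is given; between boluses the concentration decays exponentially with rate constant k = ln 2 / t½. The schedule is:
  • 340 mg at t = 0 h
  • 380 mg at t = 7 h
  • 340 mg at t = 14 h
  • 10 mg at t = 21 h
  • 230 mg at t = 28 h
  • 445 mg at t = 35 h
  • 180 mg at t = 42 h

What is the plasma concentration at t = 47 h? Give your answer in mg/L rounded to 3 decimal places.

k = ln 2 / 16 = 0.04332 per h
Dose 1 (340 mg at t=0 h): 340·exp(−0.04332·47) = 44.382 mg/L
Dose 2 (380 mg at t=7 h): 380·exp(−0.04332·40) = 67.175 mg/L
Dose 3 (340 mg at t=14 h): 340·exp(−0.04332·33) = 81.396 mg/L
Dose 4 (10 mg at t=21 h): 10·exp(−0.04332·26) = 3.242 mg/L
Dose 5 (230 mg at t=28 h): 230·exp(−0.04332·19) = 100.984 mg/L
Dose 6 (445 mg at t=35 h): 445·exp(−0.04332·12) = 264.599 mg/L
Dose 7 (180 mg at t=42 h): 180·exp(−0.04332·5) = 144.944 mg/L
C(47) = 44.382 + 67.175 + 81.396 + 3.242 + 100.984 + 264.599 + 144.944 = 706.722 mg/L

706.722 mg/L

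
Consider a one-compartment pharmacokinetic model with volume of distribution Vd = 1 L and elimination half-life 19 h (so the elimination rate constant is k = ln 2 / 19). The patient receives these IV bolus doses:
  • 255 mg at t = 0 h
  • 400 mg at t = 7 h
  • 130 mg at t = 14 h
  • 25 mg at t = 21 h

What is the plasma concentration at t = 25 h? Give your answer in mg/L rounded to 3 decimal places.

k = ln 2 / 19 = 0.03648 per h
Dose 1 (255 mg at t=0 h): 255·exp(−0.03648·25) = 102.435 mg/L
Dose 2 (400 mg at t=7 h): 400·exp(−0.03648·18) = 207.431 mg/L
Dose 3 (130 mg at t=14 h): 130·exp(−0.03648·11) = 87.029 mg/L
Dose 4 (25 mg at t=21 h): 25·exp(−0.03648·4) = 21.606 mg/L
C(25) = 102.435 + 207.431 + 87.029 + 21.606 = 418.500 mg/L

418.500 mg/L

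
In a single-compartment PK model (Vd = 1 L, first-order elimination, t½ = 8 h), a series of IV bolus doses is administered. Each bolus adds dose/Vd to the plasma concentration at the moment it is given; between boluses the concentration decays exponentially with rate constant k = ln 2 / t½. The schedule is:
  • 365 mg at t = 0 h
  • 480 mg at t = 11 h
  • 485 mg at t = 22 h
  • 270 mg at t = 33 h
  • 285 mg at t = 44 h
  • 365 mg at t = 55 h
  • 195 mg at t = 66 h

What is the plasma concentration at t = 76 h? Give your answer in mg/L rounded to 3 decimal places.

172.204 mg/L

k = ln 2 / 8 = 0.08664 per h
Dose 1 (365 mg at t=0 h): 365·exp(−0.08664·76) = 0.504 mg/L
Dose 2 (480 mg at t=11 h): 480·exp(−0.08664·65) = 1.719 mg/L
Dose 3 (485 mg at t=22 h): 485·exp(−0.08664·54) = 4.506 mg/L
Dose 4 (270 mg at t=33 h): 270·exp(−0.08664·43) = 6.506 mg/L
Dose 5 (285 mg at t=44 h): 285·exp(−0.08664·32) = 17.812 mg/L
Dose 6 (365 mg at t=55 h): 365·exp(−0.08664·21) = 59.168 mg/L
Dose 7 (195 mg at t=66 h): 195·exp(−0.08664·10) = 81.987 mg/L
C(76) = 0.504 + 1.719 + 4.506 + 6.506 + 17.812 + 59.168 + 81.987 = 172.204 mg/L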